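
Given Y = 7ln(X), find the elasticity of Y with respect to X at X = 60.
Elasticity = 1/ln(60) ≈ 0.2442

Elasticity = (dY/dX) · (X/Y)

dY/dX = 7/X
At X = 60: dY/dX = 7/60, Y = 7·ln(60)

Elasticity = (7/60) · (60 / (7·ln(60))) = 1/ln(60) ≈ 0.2442

Interpretation: for a small percentage change in X, the percentage change in Y is approximately 0.24 times as large.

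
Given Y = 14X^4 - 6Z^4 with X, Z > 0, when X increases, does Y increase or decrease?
Y increases

Taking the partial derivative:
∂Y/∂X = 56X^3

∂Y/∂X = 56X^3 > 0 (assuming positive values)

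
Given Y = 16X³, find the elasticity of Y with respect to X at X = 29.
Elasticity = 3

Elasticity = (dY/dX) · (X/Y)

dY/dX = 48·X²
At X = 29: dY/dX = 40368, Y = 390224

Elasticity = 40368 · (29 / 390224) = 3

Interpretation: for a small percentage change in X, the percentage change in Y is approximately 3.00 times as large.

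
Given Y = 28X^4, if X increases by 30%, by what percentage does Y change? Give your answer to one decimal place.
185.6%

For Y = 28X^4:
If X → X(1 + 0.3)
Then Y → Y · (1 + 0.3)^4
     = Y · 2.8561

Percentage change = ((1 + 0.3)^4 − 1) × 100% ≈ 185.6%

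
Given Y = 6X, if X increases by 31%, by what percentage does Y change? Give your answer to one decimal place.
31.0%

For Y = 6X:
If X → X(1 + 0.31)
Then Y → Y · (1 + 0.31)^1
     = Y · 1.3100

Percentage change = ((1 + 0.31)^1 − 1) × 100% = 31.0%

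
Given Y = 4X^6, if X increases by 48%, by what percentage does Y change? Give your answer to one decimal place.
950.9%

For Y = 4X^6:
If X → X(1 + 0.48)
Then Y → Y · (1 + 0.48)^6
     ≈ Y · 10.5092

Percentage change = ((1 + 0.48)^6 − 1) × 100% ≈ 950.9%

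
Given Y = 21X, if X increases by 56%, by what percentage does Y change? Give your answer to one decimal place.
56.0%

For Y = 21X:
If X → X(1 + 0.56)
Then Y → Y · (1 + 0.56)^1
     = Y · 1.5600

Percentage change = ((1 + 0.56)^1 − 1) × 100% = 56.0%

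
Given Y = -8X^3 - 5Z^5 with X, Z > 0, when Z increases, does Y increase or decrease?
Y decreases

Taking the partial derivative:
∂Y/∂Z = -25Z^4

∂Y/∂Z = -25Z^4 < 0 (assuming positive values)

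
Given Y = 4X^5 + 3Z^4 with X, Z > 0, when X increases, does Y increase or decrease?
Y increases

Taking the partial derivative:
∂Y/∂X = 20X^4

∂Y/∂X = 20X^4 > 0 (assuming positive values)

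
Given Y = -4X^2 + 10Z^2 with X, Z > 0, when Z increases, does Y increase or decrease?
Y increases

Taking the partial derivative:
∂Y/∂Z = 20Z

∂Y/∂Z = 20Z > 0 (assuming positive values)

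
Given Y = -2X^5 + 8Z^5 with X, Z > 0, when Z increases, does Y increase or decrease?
Y increases

Taking the partial derivative:
∂Y/∂Z = 40Z^4

∂Y/∂Z = 40Z^4 > 0 (assuming positive values)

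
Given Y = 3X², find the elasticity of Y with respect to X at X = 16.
Elasticity = 2

Elasticity = (dY/dX) · (X/Y)

dY/dX = 6·X
At X = 16: dY/dX = 96, Y = 768

Elasticity = 96 · (16 / 768) = 2

Interpretation: for a small percentage change in X, the percentage change in Y is approximately 2.00 times as large.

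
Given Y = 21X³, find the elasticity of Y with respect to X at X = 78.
Elasticity = 3

Elasticity = (dY/dX) · (X/Y)

dY/dX = 63·X²
At X = 78: dY/dX = 383292, Y = 9965592

Elasticity = 383292 · (78 / 9965592) = 3

Interpretation: for a small percentage change in X, the percentage change in Y is approximately 3.00 times as large.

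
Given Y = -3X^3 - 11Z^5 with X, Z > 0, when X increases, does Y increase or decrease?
Y decreases

Taking the partial derivative:
∂Y/∂X = -9X^2

∂Y/∂X = -9X^2 < 0 (assuming positive values)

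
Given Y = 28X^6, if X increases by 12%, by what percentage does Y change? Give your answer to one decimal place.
97.4%

For Y = 28X^6:
If X → X(1 + 0.12)
Then Y → Y · (1 + 0.12)^6
     ≈ Y · 1.9738

Percentage change = ((1 + 0.12)^6 − 1) × 100% ≈ 97.4%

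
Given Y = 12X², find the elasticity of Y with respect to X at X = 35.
Elasticity = 2

Elasticity = (dY/dX) · (X/Y)

dY/dX = 24·X
At X = 35: dY/dX = 840, Y = 14700

Elasticity = 840 · (35 / 14700) = 2

Interpretation: for a small percentage change in X, the percentage change in Y is approximately 2.00 times as large.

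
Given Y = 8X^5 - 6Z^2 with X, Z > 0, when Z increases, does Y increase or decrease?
Y decreases

Taking the partial derivative:
∂Y/∂Z = -12Z

∂Y/∂Z = -12Z < 0 (assuming positive values)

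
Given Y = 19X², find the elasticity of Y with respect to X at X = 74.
Elasticity = 2

Elasticity = (dY/dX) · (X/Y)

dY/dX = 38·X
At X = 74: dY/dX = 2812, Y = 104044

Elasticity = 2812 · (74 / 104044) = 2

Interpretation: for a small percentage change in X, the percentage change in Y is approximately 2.00 times as large.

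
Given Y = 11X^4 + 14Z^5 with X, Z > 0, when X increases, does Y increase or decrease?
Y increases

Taking the partial derivative:
∂Y/∂X = 44X^3

∂Y/∂X = 44X^3 > 0 (assuming positive values)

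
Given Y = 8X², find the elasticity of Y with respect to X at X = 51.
Elasticity = 2

Elasticity = (dY/dX) · (X/Y)

dY/dX = 16·X
At X = 51: dY/dX = 816, Y = 20808

Elasticity = 816 · (51 / 20808) = 2

Interpretation: for a small percentage change in X, the percentage change in Y is approximately 2.00 times as large.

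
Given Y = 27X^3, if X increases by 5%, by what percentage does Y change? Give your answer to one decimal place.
15.8%

For Y = 27X^3:
If X → X(1 + 0.05)
Then Y → Y · (1 + 0.05)^3
     ≈ Y · 1.1576

Percentage change = ((1 + 0.05)^3 − 1) × 100% ≈ 15.8%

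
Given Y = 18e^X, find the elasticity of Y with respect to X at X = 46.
Elasticity = 46

Elasticity = (dY/dX) · (X/Y)

dY/dX = 18·e^X
At X = 46: dY/dX = 18·e^46, Y = 18·e^46

Elasticity = (18·e^46) · (46 / (18·e^46)) = 46

Interpretation: for a small percentage change in X, the percentage change in Y is approximately 46.00 times as large.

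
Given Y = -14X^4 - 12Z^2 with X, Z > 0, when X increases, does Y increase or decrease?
Y decreases

Taking the partial derivative:
∂Y/∂X = -56X^3

∂Y/∂X = -56X^3 < 0 (assuming positive values)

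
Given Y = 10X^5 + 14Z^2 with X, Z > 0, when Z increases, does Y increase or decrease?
Y increases

Taking the partial derivative:
∂Y/∂Z = 28Z

∂Y/∂Z = 28Z > 0 (assuming positive values)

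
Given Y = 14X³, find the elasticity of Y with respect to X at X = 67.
Elasticity = 3

Elasticity = (dY/dX) · (X/Y)

dY/dX = 42·X²
At X = 67: dY/dX = 188538, Y = 4210682

Elasticity = 188538 · (67 / 4210682) = 3

Interpretation: for a small percentage change in X, the percentage change in Y is approximately 3.00 times as large.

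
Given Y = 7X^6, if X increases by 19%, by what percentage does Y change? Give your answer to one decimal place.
184.0%

For Y = 7X^6:
If X → X(1 + 0.19)
Then Y → Y · (1 + 0.19)^6
     ≈ Y · 2.8398

Percentage change = ((1 + 0.19)^6 − 1) × 100% ≈ 184.0%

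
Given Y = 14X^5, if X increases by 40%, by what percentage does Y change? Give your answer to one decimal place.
437.8%

For Y = 14X^5:
If X → X(1 + 0.4)
Then Y → Y · (1 + 0.4)^5
     ≈ Y · 5.3782

Percentage change = ((1 + 0.4)^5 − 1) × 100% ≈ 437.8%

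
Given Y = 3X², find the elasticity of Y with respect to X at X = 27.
Elasticity = 2

Elasticity = (dY/dX) · (X/Y)

dY/dX = 6·X
At X = 27: dY/dX = 162, Y = 2187

Elasticity = 162 · (27 / 2187) = 2

Interpretation: for a small percentage change in X, the percentage change in Y is approximately 2.00 times as large.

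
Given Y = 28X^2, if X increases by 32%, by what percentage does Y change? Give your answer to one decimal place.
74.2%

For Y = 28X^2:
If X → X(1 + 0.32)
Then Y → Y · (1 + 0.32)^2
     = Y · 1.7424

Percentage change = ((1 + 0.32)^2 − 1) × 100% ≈ 74.2%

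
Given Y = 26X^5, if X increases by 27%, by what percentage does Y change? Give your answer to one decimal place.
230.4%

For Y = 26X^5:
If X → X(1 + 0.27)
Then Y → Y · (1 + 0.27)^5
     ≈ Y · 3.3038

Percentage change = ((1 + 0.27)^5 − 1) × 100% ≈ 230.4%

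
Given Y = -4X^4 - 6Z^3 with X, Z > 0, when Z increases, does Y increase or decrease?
Y decreases

Taking the partial derivative:
∂Y/∂Z = -18Z^2

∂Y/∂Z = -18Z^2 < 0 (assuming positive values)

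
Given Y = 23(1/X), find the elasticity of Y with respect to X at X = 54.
Elasticity = -1

Elasticity = (dY/dX) · (X/Y)

dY/dX = -23/X²
At X = 54: dY/dX = -23/2916, Y = 23/54

Elasticity = (-23/2916) · (54 / (23/54)) = -1

Interpretation: for a small percentage change in X, the percentage change in Y is approximately -1.00 times as large.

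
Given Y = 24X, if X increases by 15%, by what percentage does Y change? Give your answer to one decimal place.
15.0%

For Y = 24X:
If X → X(1 + 0.15)
Then Y → Y · (1 + 0.15)^1
     = Y · 1.1500

Percentage change = ((1 + 0.15)^1 − 1) × 100% = 15.0%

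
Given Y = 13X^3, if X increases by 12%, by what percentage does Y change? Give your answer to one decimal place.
40.5%

For Y = 13X^3:
If X → X(1 + 0.12)
Then Y → Y · (1 + 0.12)^3
     ≈ Y · 1.4049

Percentage change = ((1 + 0.12)^3 − 1) × 100% ≈ 40.5%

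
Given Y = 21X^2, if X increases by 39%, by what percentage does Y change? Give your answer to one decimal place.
93.2%

For Y = 21X^2:
If X → X(1 + 0.39)
Then Y → Y · (1 + 0.39)^2
     = Y · 1.9321

Percentage change = ((1 + 0.39)^2 − 1) × 100% ≈ 93.2%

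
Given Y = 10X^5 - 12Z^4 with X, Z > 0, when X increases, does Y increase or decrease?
Y increases

Taking the partial derivative:
∂Y/∂X = 50X^4

∂Y/∂X = 50X^4 > 0 (assuming positive values)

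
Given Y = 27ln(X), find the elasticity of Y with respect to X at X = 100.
Elasticity = 1/ln(100) ≈ 0.2171

Elasticity = (dY/dX) · (X/Y)

dY/dX = 27/X
At X = 100: dY/dX = 27/100, Y = 27·ln(100)

Elasticity = (27/100) · (100 / (27·ln(100))) = 1/ln(100) ≈ 0.2171

Interpretation: for a small percentage change in X, the percentage change in Y is approximately 0.22 times as large.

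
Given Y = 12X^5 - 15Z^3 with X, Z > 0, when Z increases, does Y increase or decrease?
Y decreases

Taking the partial derivative:
∂Y/∂Z = -45Z^2

∂Y/∂Z = -45Z^2 < 0 (assuming positive values)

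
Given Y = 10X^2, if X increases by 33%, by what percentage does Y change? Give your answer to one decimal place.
76.9%

For Y = 10X^2:
If X → X(1 + 0.33)
Then Y → Y · (1 + 0.33)^2
     = Y · 1.7689

Percentage change = ((1 + 0.33)^2 − 1) × 100% ≈ 76.9%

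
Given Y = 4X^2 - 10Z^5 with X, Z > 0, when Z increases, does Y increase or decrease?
Y decreases

Taking the partial derivative:
∂Y/∂Z = -50Z^4

∂Y/∂Z = -50Z^4 < 0 (assuming positive values)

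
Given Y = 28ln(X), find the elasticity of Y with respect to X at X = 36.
Elasticity = 1/ln(36) ≈ 0.2791

Elasticity = (dY/dX) · (X/Y)

dY/dX = 28/X
At X = 36: dY/dX = 7/9, Y = 28·ln(36)

Elasticity = (7/9) · (36 / (28·ln(36))) = 1/ln(36) ≈ 0.2791

Interpretation: for a small percentage change in X, the percentage change in Y is approximately 0.28 times as large.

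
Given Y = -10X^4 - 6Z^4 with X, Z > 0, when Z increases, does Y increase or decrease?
Y decreases

Taking the partial derivative:
∂Y/∂Z = -24Z^3

∂Y/∂Z = -24Z^3 < 0 (assuming positive values)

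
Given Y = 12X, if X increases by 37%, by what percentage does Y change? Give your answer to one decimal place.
37.0%

For Y = 12X:
If X → X(1 + 0.37)
Then Y → Y · (1 + 0.37)^1
     = Y · 1.3700

Percentage change = ((1 + 0.37)^1 − 1) × 100% = 37.0%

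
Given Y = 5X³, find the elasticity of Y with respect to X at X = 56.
Elasticity = 3

Elasticity = (dY/dX) · (X/Y)

dY/dX = 15·X²
At X = 56: dY/dX = 47040, Y = 878080

Elasticity = 47040 · (56 / 878080) = 3

Interpretation: for a small percentage change in X, the percentage change in Y is approximately 3.00 times as large.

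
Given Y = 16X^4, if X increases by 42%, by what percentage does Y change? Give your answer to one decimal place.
306.6%

For Y = 16X^4:
If X → X(1 + 0.42)
Then Y → Y · (1 + 0.42)^4
     ≈ Y · 4.0659

Percentage change = ((1 + 0.42)^4 − 1) × 100% ≈ 306.6%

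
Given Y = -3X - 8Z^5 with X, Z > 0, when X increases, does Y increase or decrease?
Y decreases

Taking the partial derivative:
∂Y/∂X = -3

∂Y/∂X = -3 < 0 (assuming positive values)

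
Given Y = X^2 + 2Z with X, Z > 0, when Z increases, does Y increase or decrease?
Y increases

Taking the partial derivative:
∂Y/∂Z = 2

∂Y/∂Z = 2 > 0 (assuming positive values)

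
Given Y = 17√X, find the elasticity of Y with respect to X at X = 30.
Elasticity = 1/2

Elasticity = (dY/dX) · (X/Y)

dY/dX = 17/(2·√X)
At X = 30: dY/dX = 17·√30/60, Y = 17·√30

Elasticity = (17·√30/60) · (30 / (17·√30)) = 1/2

Interpretation: for a small percentage change in X, the percentage change in Y is approximately 0.50 times as large.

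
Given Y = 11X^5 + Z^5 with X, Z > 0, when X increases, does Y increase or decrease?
Y increases

Taking the partial derivative:
∂Y/∂X = 55X^4

∂Y/∂X = 55X^4 > 0 (assuming positive values)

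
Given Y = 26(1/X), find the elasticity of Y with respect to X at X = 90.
Elasticity = -1

Elasticity = (dY/dX) · (X/Y)

dY/dX = -26/X²
At X = 90: dY/dX = -13/4050, Y = 13/45

Elasticity = (-13/4050) · (90 / (13/45)) = -1

Interpretation: for a small percentage change in X, the percentage change in Y is approximately -1.00 times as large.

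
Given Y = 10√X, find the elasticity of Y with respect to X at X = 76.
Elasticity = 1/2

Elasticity = (dY/dX) · (X/Y)

dY/dX = 5/√X
At X = 76: dY/dX = 5·√19/38, Y = 20·√19

Elasticity = (5·√19/38) · (76 / (20·√19)) = 1/2

Interpretation: for a small percentage change in X, the percentage change in Y is approximately 0.50 times as large.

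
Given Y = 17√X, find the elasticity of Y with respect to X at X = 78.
Elasticity = 1/2

Elasticity = (dY/dX) · (X/Y)

dY/dX = 17/(2·√X)
At X = 78: dY/dX = 17·√78/156, Y = 17·√78

Elasticity = (17·√78/156) · (78 / (17·√78)) = 1/2

Interpretation: for a small percentage change in X, the percentage change in Y is approximately 0.50 times as large.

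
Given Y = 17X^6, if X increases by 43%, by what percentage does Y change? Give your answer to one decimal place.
755.1%

For Y = 17X^6:
If X → X(1 + 0.43)
Then Y → Y · (1 + 0.43)^6
     ≈ Y · 8.5510

Percentage change = ((1 + 0.43)^6 − 1) × 100% ≈ 755.1%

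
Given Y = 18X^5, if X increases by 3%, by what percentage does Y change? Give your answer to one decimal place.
15.9%

For Y = 18X^5:
If X → X(1 + 0.03)
Then Y → Y · (1 + 0.03)^5
     ≈ Y · 1.1593

Percentage change = ((1 + 0.03)^5 − 1) × 100% ≈ 15.9%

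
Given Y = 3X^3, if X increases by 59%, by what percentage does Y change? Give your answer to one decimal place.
302.0%

For Y = 3X^3:
If X → X(1 + 0.59)
Then Y → Y · (1 + 0.59)^3
     ≈ Y · 4.0197

Percentage change = ((1 + 0.59)^3 − 1) × 100% ≈ 302.0%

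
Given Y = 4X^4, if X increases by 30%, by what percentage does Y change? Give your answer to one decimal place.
185.6%

For Y = 4X^4:
If X → X(1 + 0.3)
Then Y → Y · (1 + 0.3)^4
     = Y · 2.8561

Percentage change = ((1 + 0.3)^4 − 1) × 100% ≈ 185.6%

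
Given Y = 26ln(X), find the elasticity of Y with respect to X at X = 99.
Elasticity = 1/ln(99) ≈ 0.2176

Elasticity = (dY/dX) · (X/Y)

dY/dX = 26/X
At X = 99: dY/dX = 26/99, Y = 26·ln(99)

Elasticity = (26/99) · (99 / (26·ln(99))) = 1/ln(99) ≈ 0.2176

Interpretation: for a small percentage change in X, the percentage change in Y is approximately 0.22 times as large.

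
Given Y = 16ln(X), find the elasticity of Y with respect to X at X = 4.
Elasticity = 1/ln(4) ≈ 0.7213

Elasticity = (dY/dX) · (X/Y)

dY/dX = 16/X
At X = 4: dY/dX = 4, Y = 16·ln(4)

Elasticity = 4 · (4 / (16·ln(4))) = 1/ln(4) ≈ 0.7213

Interpretation: for a small percentage change in X, the percentage change in Y is approximately 0.72 times as large.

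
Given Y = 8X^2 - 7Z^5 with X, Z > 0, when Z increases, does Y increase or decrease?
Y decreases

Taking the partial derivative:
∂Y/∂Z = -35Z^4

∂Y/∂Z = -35Z^4 < 0 (assuming positive values)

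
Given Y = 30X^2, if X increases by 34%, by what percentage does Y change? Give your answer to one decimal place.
79.6%

For Y = 30X^2:
If X → X(1 + 0.34)
Then Y → Y · (1 + 0.34)^2
     = Y · 1.7956

Percentage change = ((1 + 0.34)^2 − 1) × 100% ≈ 79.6%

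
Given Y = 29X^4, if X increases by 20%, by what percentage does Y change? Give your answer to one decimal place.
107.4%

For Y = 29X^4:
If X → X(1 + 0.2)
Then Y → Y · (1 + 0.2)^4
     = Y · 2.0736

Percentage change = ((1 + 0.2)^4 − 1) × 100% ≈ 107.4%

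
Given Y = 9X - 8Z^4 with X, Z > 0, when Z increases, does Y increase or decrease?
Y decreases

Taking the partial derivative:
∂Y/∂Z = -32Z^3

∂Y/∂Z = -32Z^3 < 0 (assuming positive values)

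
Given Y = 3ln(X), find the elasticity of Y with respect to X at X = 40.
Elasticity = 1/ln(40) ≈ 0.2711

Elasticity = (dY/dX) · (X/Y)

dY/dX = 3/X
At X = 40: dY/dX = 3/40, Y = 3·ln(40)

Elasticity = (3/40) · (40 / (3·ln(40))) = 1/ln(40) ≈ 0.2711

Interpretation: for a small percentage change in X, the percentage change in Y is approximately 0.27 times as large.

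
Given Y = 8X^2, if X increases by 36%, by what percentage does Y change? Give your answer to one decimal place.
85.0%

For Y = 8X^2:
If X → X(1 + 0.36)
Then Y → Y · (1 + 0.36)^2
     = Y · 1.8496

Percentage change = ((1 + 0.36)^2 − 1) × 100% ≈ 85.0%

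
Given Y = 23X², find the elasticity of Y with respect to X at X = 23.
Elasticity = 2

Elasticity = (dY/dX) · (X/Y)

dY/dX = 46·X
At X = 23: dY/dX = 1058, Y = 12167

Elasticity = 1058 · (23 / 12167) = 2

Interpretation: for a small percentage change in X, the percentage change in Y is approximately 2.00 times as large.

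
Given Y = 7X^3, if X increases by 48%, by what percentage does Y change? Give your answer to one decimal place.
224.2%

For Y = 7X^3:
If X → X(1 + 0.48)
Then Y → Y · (1 + 0.48)^3
     ≈ Y · 3.2418

Percentage change = ((1 + 0.48)^3 − 1) × 100% ≈ 224.2%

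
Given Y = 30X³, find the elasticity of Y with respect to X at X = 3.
Elasticity = 3

Elasticity = (dY/dX) · (X/Y)

dY/dX = 90·X²
At X = 3: dY/dX = 810, Y = 810

Elasticity = 810 · (3 / 810) = 3

Interpretation: for a small percentage change in X, the percentage change in Y is approximately 3.00 times as large.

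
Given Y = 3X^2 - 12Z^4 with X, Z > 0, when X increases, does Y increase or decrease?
Y increases

Taking the partial derivative:
∂Y/∂X = 6X

∂Y/∂X = 6X > 0 (assuming positive values)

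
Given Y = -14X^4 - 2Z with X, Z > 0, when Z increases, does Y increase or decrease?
Y decreases

Taking the partial derivative:
∂Y/∂Z = -2

∂Y/∂Z = -2 < 0 (assuming positive values)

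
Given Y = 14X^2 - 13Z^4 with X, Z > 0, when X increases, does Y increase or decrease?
Y increases

Taking the partial derivative:
∂Y/∂X = 28X

∂Y/∂X = 28X > 0 (assuming positive values)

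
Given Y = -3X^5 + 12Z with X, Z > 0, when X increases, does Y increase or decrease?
Y decreases

Taking the partial derivative:
∂Y/∂X = -15X^4

∂Y/∂X = -15X^4 < 0 (assuming positive values)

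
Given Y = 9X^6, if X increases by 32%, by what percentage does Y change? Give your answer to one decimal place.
429.0%

For Y = 9X^6:
If X → X(1 + 0.32)
Then Y → Y · (1 + 0.32)^6
     ≈ Y · 5.2899

Percentage change = ((1 + 0.32)^6 − 1) × 100% ≈ 429.0%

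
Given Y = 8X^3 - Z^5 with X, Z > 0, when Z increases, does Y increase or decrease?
Y decreases

Taking the partial derivative:
∂Y/∂Z = -5Z^4

∂Y/∂Z = -5Z^4 < 0 (assuming positive values)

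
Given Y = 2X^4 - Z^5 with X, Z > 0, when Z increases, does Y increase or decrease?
Y decreases

Taking the partial derivative:
∂Y/∂Z = -5Z^4

∂Y/∂Z = -5Z^4 < 0 (assuming positive values)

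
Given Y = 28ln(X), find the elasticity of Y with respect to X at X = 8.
Elasticity = 1/ln(8) ≈ 0.4809

Elasticity = (dY/dX) · (X/Y)

dY/dX = 28/X
At X = 8: dY/dX = 7/2, Y = 28·ln(8)

Elasticity = (7/2) · (8 / (28·ln(8))) = 1/ln(8) ≈ 0.4809

Interpretation: for a small percentage change in X, the percentage change in Y is approximately 0.48 times as large.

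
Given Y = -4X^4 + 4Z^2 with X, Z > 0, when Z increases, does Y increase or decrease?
Y increases

Taking the partial derivative:
∂Y/∂Z = 8Z

∂Y/∂Z = 8Z > 0 (assuming positive values)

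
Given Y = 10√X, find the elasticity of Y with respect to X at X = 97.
Elasticity = 1/2

Elasticity = (dY/dX) · (X/Y)

dY/dX = 5/√X
At X = 97: dY/dX = 5·√97/97, Y = 10·√97

Elasticity = (5·√97/97) · (97 / (10·√97)) = 1/2

Interpretation: for a small percentage change in X, the percentage change in Y is approximately 0.50 times as large.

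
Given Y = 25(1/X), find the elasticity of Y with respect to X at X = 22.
Elasticity = -1

Elasticity = (dY/dX) · (X/Y)

dY/dX = -25/X²
At X = 22: dY/dX = -25/484, Y = 25/22

Elasticity = (-25/484) · (22 / (25/22)) = -1

Interpretation: for a small percentage change in X, the percentage change in Y is approximately -1.00 times as large.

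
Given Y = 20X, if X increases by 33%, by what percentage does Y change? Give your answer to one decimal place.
33.0%

For Y = 20X:
If X → X(1 + 0.33)
Then Y → Y · (1 + 0.33)^1
     = Y · 1.3300

Percentage change = ((1 + 0.33)^1 − 1) × 100% = 33.0%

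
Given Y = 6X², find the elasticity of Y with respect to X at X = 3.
Elasticity = 2

Elasticity = (dY/dX) · (X/Y)

dY/dX = 12·X
At X = 3: dY/dX = 36, Y = 54

Elasticity = 36 · (3 / 54) = 2

Interpretation: for a small percentage change in X, the percentage change in Y is approximately 2.00 times as large.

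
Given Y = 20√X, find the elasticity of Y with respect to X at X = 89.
Elasticity = 1/2

Elasticity = (dY/dX) · (X/Y)

dY/dX = 10/√X
At X = 89: dY/dX = 10·√89/89, Y = 20·√89

Elasticity = (10·√89/89) · (89 / (20·√89)) = 1/2

Interpretation: for a small percentage change in X, the percentage change in Y is approximately 0.50 times as large.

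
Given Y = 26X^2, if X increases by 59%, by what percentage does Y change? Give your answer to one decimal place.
152.8%

For Y = 26X^2:
If X → X(1 + 0.59)
Then Y → Y · (1 + 0.59)^2
     = Y · 2.5281

Percentage change = ((1 + 0.59)^2 − 1) × 100% ≈ 152.8%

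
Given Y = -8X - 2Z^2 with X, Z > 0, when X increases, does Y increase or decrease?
Y decreases

Taking the partial derivative:
∂Y/∂X = -8

∂Y/∂X = -8 < 0 (assuming positive values)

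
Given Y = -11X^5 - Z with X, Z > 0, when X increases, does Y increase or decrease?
Y decreases

Taking the partial derivative:
∂Y/∂X = -55X^4

∂Y/∂X = -55X^4 < 0 (assuming positive values)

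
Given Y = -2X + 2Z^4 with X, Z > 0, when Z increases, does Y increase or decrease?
Y increases

Taking the partial derivative:
∂Y/∂Z = 8Z^3

∂Y/∂Z = 8Z^3 > 0 (assuming positive values)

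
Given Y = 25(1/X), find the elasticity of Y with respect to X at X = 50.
Elasticity = -1

Elasticity = (dY/dX) · (X/Y)

dY/dX = -25/X²
At X = 50: dY/dX = -1/100, Y = 1/2

Elasticity = (-1/100) · (50 / (1/2)) = -1

Interpretation: for a small percentage change in X, the percentage change in Y is approximately -1.00 times as large.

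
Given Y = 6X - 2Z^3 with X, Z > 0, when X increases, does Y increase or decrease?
Y increases

Taking the partial derivative:
∂Y/∂X = 6

∂Y/∂X = 6 > 0 (assuming positive values)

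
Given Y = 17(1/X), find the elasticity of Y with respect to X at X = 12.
Elasticity = -1

Elasticity = (dY/dX) · (X/Y)

dY/dX = -17/X²
At X = 12: dY/dX = -17/144, Y = 17/12

Elasticity = (-17/144) · (12 / (17/12)) = -1

Interpretation: for a small percentage change in X, the percentage change in Y is approximately -1.00 times as large.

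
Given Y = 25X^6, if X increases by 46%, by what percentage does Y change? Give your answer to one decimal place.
868.5%

For Y = 25X^6:
If X → X(1 + 0.46)
Then Y → Y · (1 + 0.46)^6
     ≈ Y · 9.6854

Percentage change = ((1 + 0.46)^6 − 1) × 100% ≈ 868.5%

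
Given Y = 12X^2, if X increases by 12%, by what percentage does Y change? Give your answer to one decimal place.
25.4%

For Y = 12X^2:
If X → X(1 + 0.12)
Then Y → Y · (1 + 0.12)^2
     = Y · 1.2544

Percentage change = ((1 + 0.12)^2 − 1) × 100% ≈ 25.4%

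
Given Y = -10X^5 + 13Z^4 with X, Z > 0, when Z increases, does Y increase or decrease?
Y increases

Taking the partial derivative:
∂Y/∂Z = 52Z^3

∂Y/∂Z = 52Z^3 > 0 (assuming positive values)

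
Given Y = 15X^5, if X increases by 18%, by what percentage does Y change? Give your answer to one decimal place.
128.8%

For Y = 15X^5:
If X → X(1 + 0.18)
Then Y → Y · (1 + 0.18)^5
     ≈ Y · 2.2878

Percentage change = ((1 + 0.18)^5 − 1) × 100% ≈ 128.8%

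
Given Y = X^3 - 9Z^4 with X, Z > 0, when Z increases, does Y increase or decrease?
Y decreases

Taking the partial derivative:
∂Y/∂Z = -36Z^3

∂Y/∂Z = -36Z^3 < 0 (assuming positive values)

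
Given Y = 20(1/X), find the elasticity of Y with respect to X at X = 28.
Elasticity = -1

Elasticity = (dY/dX) · (X/Y)

dY/dX = -20/X²
At X = 28: dY/dX = -5/196, Y = 5/7

Elasticity = (-5/196) · (28 / (5/7)) = -1

Interpretation: for a small percentage change in X, the percentage change in Y is approximately -1.00 times as large.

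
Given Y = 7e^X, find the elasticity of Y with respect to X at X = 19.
Elasticity = 19

Elasticity = (dY/dX) · (X/Y)

dY/dX = 7·e^X
At X = 19: dY/dX = 7·e^19, Y = 7·e^19

Elasticity = (7·e^19) · (19 / (7·e^19)) = 19

Interpretation: for a small percentage change in X, the percentage change in Y is approximately 19.00 times as large.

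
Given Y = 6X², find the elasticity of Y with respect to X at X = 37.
Elasticity = 2

Elasticity = (dY/dX) · (X/Y)

dY/dX = 12·X
At X = 37: dY/dX = 444, Y = 8214

Elasticity = 444 · (37 / 8214) = 2

Interpretation: for a small percentage change in X, the percentage change in Y is approximately 2.00 times as large.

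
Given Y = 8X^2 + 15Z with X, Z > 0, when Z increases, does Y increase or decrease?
Y increases

Taking the partial derivative:
∂Y/∂Z = 15

∂Y/∂Z = 15 > 0 (assuming positive values)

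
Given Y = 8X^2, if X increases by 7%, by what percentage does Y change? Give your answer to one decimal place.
14.5%

For Y = 8X^2:
If X → X(1 + 0.07)
Then Y → Y · (1 + 0.07)^2
     = Y · 1.1449

Percentage change = ((1 + 0.07)^2 − 1) × 100% ≈ 14.5%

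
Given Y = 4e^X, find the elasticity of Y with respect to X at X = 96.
Elasticity = 96

Elasticity = (dY/dX) · (X/Y)

dY/dX = 4·e^X
At X = 96: dY/dX = 4·e^96, Y = 4·e^96

Elasticity = (4·e^96) · (96 / (4·e^96)) = 96

Interpretation: for a small percentage change in X, the percentage change in Y is approximately 96.00 times as large.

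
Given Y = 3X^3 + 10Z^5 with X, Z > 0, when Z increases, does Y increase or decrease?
Y increases

Taking the partial derivative:
∂Y/∂Z = 50Z^4

∂Y/∂Z = 50Z^4 > 0 (assuming positive values)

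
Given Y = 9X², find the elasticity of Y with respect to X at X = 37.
Elasticity = 2

Elasticity = (dY/dX) · (X/Y)

dY/dX = 18·X
At X = 37: dY/dX = 666, Y = 12321

Elasticity = 666 · (37 / 12321) = 2

Interpretation: for a small percentage change in X, the percentage change in Y is approximately 2.00 times as large.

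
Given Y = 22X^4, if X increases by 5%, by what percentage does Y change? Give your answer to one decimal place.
21.6%

For Y = 22X^4:
If X → X(1 + 0.05)
Then Y → Y · (1 + 0.05)^4
     ≈ Y · 1.2155

Percentage change = ((1 + 0.05)^4 − 1) × 100% ≈ 21.6%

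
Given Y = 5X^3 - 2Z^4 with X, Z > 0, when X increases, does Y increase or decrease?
Y increases

Taking the partial derivative:
∂Y/∂X = 15X^2

∂Y/∂X = 15X^2 > 0 (assuming positive values)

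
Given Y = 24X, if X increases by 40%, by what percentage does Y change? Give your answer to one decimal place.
40.0%

For Y = 24X:
If X → X(1 + 0.4)
Then Y → Y · (1 + 0.4)^1
     = Y · 1.4000

Percentage change = ((1 + 0.4)^1 − 1) × 100% = 40.0%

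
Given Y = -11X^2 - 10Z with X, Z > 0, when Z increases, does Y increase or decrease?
Y decreases

Taking the partial derivative:
∂Y/∂Z = -10

∂Y/∂Z = -10 < 0 (assuming positive values)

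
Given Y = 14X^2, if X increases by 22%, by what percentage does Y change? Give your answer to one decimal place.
48.8%

For Y = 14X^2:
If X → X(1 + 0.22)
Then Y → Y · (1 + 0.22)^2
     = Y · 1.4884

Percentage change = ((1 + 0.22)^2 − 1) × 100% ≈ 48.8%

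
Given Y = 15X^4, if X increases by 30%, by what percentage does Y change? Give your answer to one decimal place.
185.6%

For Y = 15X^4:
If X → X(1 + 0.3)
Then Y → Y · (1 + 0.3)^4
     = Y · 2.8561

Percentage change = ((1 + 0.3)^4 − 1) × 100% ≈ 185.6%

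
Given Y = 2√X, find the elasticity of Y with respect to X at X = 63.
Elasticity = 1/2

Elasticity = (dY/dX) · (X/Y)

dY/dX = 1/√X
At X = 63: dY/dX = √7/21, Y = 6·√7

Elasticity = (√7/21) · (63 / (6·√7)) = 1/2

Interpretation: for a small percentage change in X, the percentage change in Y is approximately 0.50 times as large.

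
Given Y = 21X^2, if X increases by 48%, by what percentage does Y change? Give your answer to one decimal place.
119.0%

For Y = 21X^2:
If X → X(1 + 0.48)
Then Y → Y · (1 + 0.48)^2
     = Y · 2.1904

Percentage change = ((1 + 0.48)^2 − 1) × 100% ≈ 119.0%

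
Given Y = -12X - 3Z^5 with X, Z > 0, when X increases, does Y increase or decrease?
Y decreases

Taking the partial derivative:
∂Y/∂X = -12

∂Y/∂X = -12 < 0 (assuming positive values)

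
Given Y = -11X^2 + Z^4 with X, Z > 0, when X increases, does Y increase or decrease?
Y decreases

Taking the partial derivative:
∂Y/∂X = -22X

∂Y/∂X = -22X < 0 (assuming positive values)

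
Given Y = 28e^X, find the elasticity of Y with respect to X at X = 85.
Elasticity = 85

Elasticity = (dY/dX) · (X/Y)

dY/dX = 28·e^X
At X = 85: dY/dX = 28·e^85, Y = 28·e^85

Elasticity = (28·e^85) · (85 / (28·e^85)) = 85

Interpretation: for a small percentage change in X, the percentage change in Y is approximately 85.00 times as large.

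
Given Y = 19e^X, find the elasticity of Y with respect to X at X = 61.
Elasticity = 61

Elasticity = (dY/dX) · (X/Y)

dY/dX = 19·e^X
At X = 61: dY/dX = 19·e^61, Y = 19·e^61

Elasticity = (19·e^61) · (61 / (19·e^61)) = 61

Interpretation: for a small percentage change in X, the percentage change in Y is approximately 61.00 times as large.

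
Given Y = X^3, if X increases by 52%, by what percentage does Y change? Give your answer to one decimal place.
251.2%

For Y = X^3:
If X → X(1 + 0.52)
Then Y → Y · (1 + 0.52)^3
     ≈ Y · 3.5118

Percentage change = ((1 + 0.52)^3 − 1) × 100% ≈ 251.2%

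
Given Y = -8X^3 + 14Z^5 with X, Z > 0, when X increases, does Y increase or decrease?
Y decreases

Taking the partial derivative:
∂Y/∂X = -24X^2

∂Y/∂X = -24X^2 < 0 (assuming positive values)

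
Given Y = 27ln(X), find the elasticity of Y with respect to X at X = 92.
Elasticity = 1/ln(92) ≈ 0.2212

Elasticity = (dY/dX) · (X/Y)

dY/dX = 27/X
At X = 92: dY/dX = 27/92, Y = 27·ln(92)

Elasticity = (27/92) · (92 / (27·ln(92))) = 1/ln(92) ≈ 0.2212

Interpretation: for a small percentage change in X, the percentage change in Y is approximately 0.22 times as large.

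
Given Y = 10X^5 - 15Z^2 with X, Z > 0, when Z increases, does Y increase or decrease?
Y decreases

Taking the partial derivative:
∂Y/∂Z = -30Z

∂Y/∂Z = -30Z < 0 (assuming positive values)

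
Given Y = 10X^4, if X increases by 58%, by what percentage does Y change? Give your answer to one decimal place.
523.2%

For Y = 10X^4:
If X → X(1 + 0.58)
Then Y → Y · (1 + 0.58)^4
     ≈ Y · 6.2320

Percentage change = ((1 + 0.58)^4 − 1) × 100% ≈ 523.2%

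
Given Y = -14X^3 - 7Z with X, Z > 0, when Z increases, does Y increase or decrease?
Y decreases

Taking the partial derivative:
∂Y/∂Z = -7

∂Y/∂Z = -7 < 0 (assuming positive values)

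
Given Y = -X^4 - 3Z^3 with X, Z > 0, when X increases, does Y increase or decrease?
Y decreases

Taking the partial derivative:
∂Y/∂X = -4X^3

∂Y/∂X = -4X^3 < 0 (assuming positive values)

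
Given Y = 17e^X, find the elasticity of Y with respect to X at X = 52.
Elasticity = 52

Elasticity = (dY/dX) · (X/Y)

dY/dX = 17·e^X
At X = 52: dY/dX = 17·e^52, Y = 17·e^52

Elasticity = (17·e^52) · (52 / (17·e^52)) = 52

Interpretation: for a small percentage change in X, the percentage change in Y is approximately 52.00 times as large.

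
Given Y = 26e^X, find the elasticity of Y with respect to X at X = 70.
Elasticity = 70

Elasticity = (dY/dX) · (X/Y)

dY/dX = 26·e^X
At X = 70: dY/dX = 26·e^70, Y = 26·e^70

Elasticity = (26·e^70) · (70 / (26·e^70)) = 70

Interpretation: for a small percentage change in X, the percentage change in Y is approximately 70.00 times as large.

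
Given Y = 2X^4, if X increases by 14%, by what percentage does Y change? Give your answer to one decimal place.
68.9%

For Y = 2X^4:
If X → X(1 + 0.14)
Then Y → Y · (1 + 0.14)^4
     ≈ Y · 1.6890

Percentage change = ((1 + 0.14)^4 − 1) × 100% ≈ 68.9%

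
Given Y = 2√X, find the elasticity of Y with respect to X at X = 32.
Elasticity = 1/2

Elasticity = (dY/dX) · (X/Y)

dY/dX = 1/√X
At X = 32: dY/dX = √2/8, Y = 8·√2

Elasticity = (√2/8) · (32 / (8·√2)) = 1/2

Interpretation: for a small percentage change in X, the percentage change in Y is approximately 0.50 times as large.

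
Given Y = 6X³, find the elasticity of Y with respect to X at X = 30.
Elasticity = 3

Elasticity = (dY/dX) · (X/Y)

dY/dX = 18·X²
At X = 30: dY/dX = 16200, Y = 162000

Elasticity = 16200 · (30 / 162000) = 3

Interpretation: for a small percentage change in X, the percentage change in Y is approximately 3.00 times as large.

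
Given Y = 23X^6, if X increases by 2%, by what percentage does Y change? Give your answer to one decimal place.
12.6%

For Y = 23X^6:
If X → X(1 + 0.02)
Then Y → Y · (1 + 0.02)^6
     ≈ Y · 1.1262

Percentage change = ((1 + 0.02)^6 − 1) × 100% ≈ 12.6%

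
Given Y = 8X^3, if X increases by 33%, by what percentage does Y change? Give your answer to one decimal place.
135.3%

For Y = 8X^3:
If X → X(1 + 0.33)
Then Y → Y · (1 + 0.33)^3
     ≈ Y · 2.3526

Percentage change = ((1 + 0.33)^3 − 1) × 100% ≈ 135.3%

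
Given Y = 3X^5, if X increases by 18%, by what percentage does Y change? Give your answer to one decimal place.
128.8%

For Y = 3X^5:
If X → X(1 + 0.18)
Then Y → Y · (1 + 0.18)^5
     ≈ Y · 2.2878

Percentage change = ((1 + 0.18)^5 − 1) × 100% ≈ 128.8%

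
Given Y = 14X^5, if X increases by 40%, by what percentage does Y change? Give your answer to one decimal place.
437.8%

For Y = 14X^5:
If X → X(1 + 0.4)
Then Y → Y · (1 + 0.4)^5
     ≈ Y · 5.3782

Percentage change = ((1 + 0.4)^5 − 1) × 100% ≈ 437.8%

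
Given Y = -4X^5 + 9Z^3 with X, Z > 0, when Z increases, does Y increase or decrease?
Y increases

Taking the partial derivative:
∂Y/∂Z = 27Z^2

∂Y/∂Z = 27Z^2 > 0 (assuming positive values)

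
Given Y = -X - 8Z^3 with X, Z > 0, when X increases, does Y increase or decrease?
Y decreases

Taking the partial derivative:
∂Y/∂X = -1

∂Y/∂X = -1 < 0 (assuming positive values)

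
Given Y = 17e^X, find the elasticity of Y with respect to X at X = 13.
Elasticity = 13

Elasticity = (dY/dX) · (X/Y)

dY/dX = 17·e^X
At X = 13: dY/dX = 17·e^13, Y = 17·e^13

Elasticity = (17·e^13) · (13 / (17·e^13)) = 13

Interpretation: for a small percentage change in X, the percentage change in Y is approximately 13.00 times as large.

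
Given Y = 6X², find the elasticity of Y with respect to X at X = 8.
Elasticity = 2

Elasticity = (dY/dX) · (X/Y)

dY/dX = 12·X
At X = 8: dY/dX = 96, Y = 384

Elasticity = 96 · (8 / 384) = 2

Interpretation: for a small percentage change in X, the percentage change in Y is approximately 2.00 times as large.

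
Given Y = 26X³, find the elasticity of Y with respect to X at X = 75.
Elasticity = 3

Elasticity = (dY/dX) · (X/Y)

dY/dX = 78·X²
At X = 75: dY/dX = 438750, Y = 10968750

Elasticity = 438750 · (75 / 10968750) = 3

Interpretation: for a small percentage change in X, the percentage change in Y is approximately 3.00 times as large.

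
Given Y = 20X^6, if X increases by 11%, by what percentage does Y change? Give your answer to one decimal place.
87.0%

For Y = 20X^6:
If X → X(1 + 0.11)
Then Y → Y · (1 + 0.11)^6
     ≈ Y · 1.8704

Percentage change = ((1 + 0.11)^6 − 1) × 100% ≈ 87.0%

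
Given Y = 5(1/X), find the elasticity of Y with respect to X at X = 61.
Elasticity = -1

Elasticity = (dY/dX) · (X/Y)

dY/dX = -5/X²
At X = 61: dY/dX = -5/3721, Y = 5/61

Elasticity = (-5/3721) · (61 / (5/61)) = -1

Interpretation: for a small percentage change in X, the percentage change in Y is approximately -1.00 times as large.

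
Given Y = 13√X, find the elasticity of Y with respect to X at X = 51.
Elasticity = 1/2

Elasticity = (dY/dX) · (X/Y)

dY/dX = 13/(2·√X)
At X = 51: dY/dX = 13·√51/102, Y = 13·√51

Elasticity = (13·√51/102) · (51 / (13·√51)) = 1/2

Interpretation: for a small percentage change in X, the percentage change in Y is approximately 0.50 times as large.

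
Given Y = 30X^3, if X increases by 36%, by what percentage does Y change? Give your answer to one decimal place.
151.5%

For Y = 30X^3:
If X → X(1 + 0.36)
Then Y → Y · (1 + 0.36)^3
     ≈ Y · 2.5155

Percentage change = ((1 + 0.36)^3 − 1) × 100% ≈ 151.5%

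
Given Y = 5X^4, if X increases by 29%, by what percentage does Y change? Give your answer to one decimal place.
176.9%

For Y = 5X^4:
If X → X(1 + 0.29)
Then Y → Y · (1 + 0.29)^4
     ≈ Y · 2.7692

Percentage change = ((1 + 0.29)^4 − 1) × 100% ≈ 176.9%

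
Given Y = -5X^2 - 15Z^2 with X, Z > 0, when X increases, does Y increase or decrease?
Y decreases

Taking the partial derivative:
∂Y/∂X = -10X

∂Y/∂X = -10X < 0 (assuming positive values)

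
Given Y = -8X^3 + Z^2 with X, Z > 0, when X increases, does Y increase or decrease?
Y decreases

Taking the partial derivative:
∂Y/∂X = -24X^2

∂Y/∂X = -24X^2 < 0 (assuming positive values)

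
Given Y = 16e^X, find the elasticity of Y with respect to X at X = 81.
Elasticity = 81

Elasticity = (dY/dX) · (X/Y)

dY/dX = 16·e^X
At X = 81: dY/dX = 16·e^81, Y = 16·e^81

Elasticity = (16·e^81) · (81 / (16·e^81)) = 81

Interpretation: for a small percentage change in X, the percentage change in Y is approximately 81.00 times as large.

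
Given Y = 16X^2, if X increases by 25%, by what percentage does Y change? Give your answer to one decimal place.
56.3%

For Y = 16X^2:
If X → X(1 + 0.25)
Then Y → Y · (1 + 0.25)^2
     = Y · 1.5625

Percentage change = ((1 + 0.25)^2 − 1) × 100% ≈ 56.3%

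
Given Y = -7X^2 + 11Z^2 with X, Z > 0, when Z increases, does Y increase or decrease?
Y increases

Taking the partial derivative:
∂Y/∂Z = 22Z

∂Y/∂Z = 22Z > 0 (assuming positive values)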